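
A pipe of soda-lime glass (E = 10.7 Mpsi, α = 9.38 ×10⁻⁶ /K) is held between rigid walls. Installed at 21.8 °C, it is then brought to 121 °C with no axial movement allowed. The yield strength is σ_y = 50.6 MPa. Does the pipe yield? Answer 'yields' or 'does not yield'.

yields

E = 10.7 Mpsi = 73.77 GPa.
ΔT = 99.20 K. Constrained thermal stress σ = E·α·ΔT = 73.77×10³ MPa × 9.38×10⁻⁶ × 99.20 = 68.6 MPa (compressive).
Compare to σ_y = 50.6 MPa: σ ≥ σ_y, so it yields.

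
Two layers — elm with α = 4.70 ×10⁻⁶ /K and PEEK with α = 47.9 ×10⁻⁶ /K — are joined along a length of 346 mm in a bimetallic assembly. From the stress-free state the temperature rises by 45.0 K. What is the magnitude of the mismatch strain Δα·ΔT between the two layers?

Δα = |4.70 − 47.9|×10⁻⁶/K = 43.2×10⁻⁶/K.
Mismatch strain = Δα·ΔT = 43.2×10⁻⁶ × 45.0 = 1.94×10⁻³.

1.94×10⁻³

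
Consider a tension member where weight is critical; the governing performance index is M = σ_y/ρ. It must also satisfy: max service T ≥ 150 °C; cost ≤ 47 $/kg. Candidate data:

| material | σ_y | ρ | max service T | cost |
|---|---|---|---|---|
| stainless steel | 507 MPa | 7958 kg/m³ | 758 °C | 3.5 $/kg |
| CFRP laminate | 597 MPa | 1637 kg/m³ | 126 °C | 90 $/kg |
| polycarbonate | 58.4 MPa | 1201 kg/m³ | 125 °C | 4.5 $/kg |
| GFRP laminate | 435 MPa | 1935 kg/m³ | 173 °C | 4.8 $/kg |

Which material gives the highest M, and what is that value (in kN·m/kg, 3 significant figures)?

GFRP laminate, M = 225 kN·m/kg

Screen on constraints: max service T ≥ 150 °C; cost ≤ 47 $/kg. Survivors: stainless steel, GFRP laminate.
Evaluate M for each candidate:
  GFRP laminate: M = 225 kN·m/kg
  stainless steel: M = 63.7 kN·m/kg
The maximum is for GFRP laminate.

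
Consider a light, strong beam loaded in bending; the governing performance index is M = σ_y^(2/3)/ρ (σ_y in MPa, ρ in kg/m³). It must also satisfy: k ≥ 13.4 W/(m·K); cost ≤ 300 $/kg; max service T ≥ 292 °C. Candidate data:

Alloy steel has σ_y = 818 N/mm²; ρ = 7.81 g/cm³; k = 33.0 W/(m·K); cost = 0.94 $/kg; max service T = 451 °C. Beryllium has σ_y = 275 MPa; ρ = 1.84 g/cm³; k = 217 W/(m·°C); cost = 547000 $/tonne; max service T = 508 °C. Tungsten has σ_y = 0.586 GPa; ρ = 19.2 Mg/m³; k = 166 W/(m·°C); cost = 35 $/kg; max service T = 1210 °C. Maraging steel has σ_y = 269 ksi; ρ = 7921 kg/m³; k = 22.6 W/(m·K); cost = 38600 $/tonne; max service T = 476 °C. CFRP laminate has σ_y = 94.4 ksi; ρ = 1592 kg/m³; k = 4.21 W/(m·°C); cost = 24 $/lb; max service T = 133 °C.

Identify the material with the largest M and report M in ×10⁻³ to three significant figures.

maraging steel, M = 19.1×10⁻³

Screen on constraints: k ≥ 13.4 W/(m·K); cost ≤ 300 $/kg; max service T ≥ 292 °C. Survivors: alloy steel, tungsten, maraging steel.
In SI units:
  alloy steel: σ_y = 818.0 MPa, ρ = 7810 kg/m³
  tungsten: σ_y = 586.0 MPa, ρ = 19200 kg/m³
  maraging steel: σ_y = 1855 MPa, ρ = 7921 kg/m³
  maraging steel: M = 19.1×10⁻³
  alloy steel: M = 11.2×10⁻³
  tungsten: M = 3.65×10⁻³
The maximum is for maraging steel.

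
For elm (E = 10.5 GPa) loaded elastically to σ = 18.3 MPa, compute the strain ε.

1.74×10⁻³

ε = σ/E = 18.3 / 10500 = 1.74×10⁻³.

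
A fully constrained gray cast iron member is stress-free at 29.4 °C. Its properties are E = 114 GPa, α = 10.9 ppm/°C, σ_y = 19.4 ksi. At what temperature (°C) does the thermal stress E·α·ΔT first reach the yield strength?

σ_y = 19.4 ksi = 133.8 MPa.
E·α·ΔT = 133.8 MPa ⇒ ΔT = 133.8 / (114.0×10³ × 10.9×10⁻⁶) = 107.6 K.
T = 29.4 + 107.6 = 137.0 °C.

137 °C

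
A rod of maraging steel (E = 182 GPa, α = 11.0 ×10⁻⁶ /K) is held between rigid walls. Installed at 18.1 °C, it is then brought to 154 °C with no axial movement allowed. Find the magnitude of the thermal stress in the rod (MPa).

ΔT = 135.9 K. Constrained thermal stress σ = E·α·ΔT = 182.0×10³ MPa × 11.0×10⁻⁶ × 135.9 = 272 MPa (compressive).

272 MPa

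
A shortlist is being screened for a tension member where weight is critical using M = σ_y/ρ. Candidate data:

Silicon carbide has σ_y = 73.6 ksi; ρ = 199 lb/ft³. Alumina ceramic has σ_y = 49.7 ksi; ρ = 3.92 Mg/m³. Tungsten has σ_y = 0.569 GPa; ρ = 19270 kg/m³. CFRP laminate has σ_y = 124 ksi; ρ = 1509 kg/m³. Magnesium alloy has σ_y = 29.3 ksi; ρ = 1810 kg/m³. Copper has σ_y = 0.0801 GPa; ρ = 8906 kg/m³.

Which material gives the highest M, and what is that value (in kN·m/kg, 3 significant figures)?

After converting to SI:
  silicon carbide: σ_y = 507.5 MPa, ρ = 3188 kg/m³
  alumina ceramic: σ_y = 342.7 MPa, ρ = 3920 kg/m³
  tungsten: σ_y = 569.0 MPa, ρ = 19270 kg/m³
  CFRP laminate: σ_y = 855.0 MPa, ρ = 1509 kg/m³
  magnesium alloy: σ_y = 202.0 MPa, ρ = 1810 kg/m³
  copper: σ_y = 80.10 MPa, ρ = 8906 kg/m³
  CFRP laminate: M = 567 kN·m/kg
  silicon carbide: M = 159 kN·m/kg
  magnesium alloy: M = 112 kN·m/kg
  alumina ceramic: M = 87.4 kN·m/kg
  tungsten: M = 29.5 kN·m/kg
  copper: M = 8.99 kN·m/kg
Highest index: CFRP laminate.

CFRP laminate, M = 567 kN·m/kg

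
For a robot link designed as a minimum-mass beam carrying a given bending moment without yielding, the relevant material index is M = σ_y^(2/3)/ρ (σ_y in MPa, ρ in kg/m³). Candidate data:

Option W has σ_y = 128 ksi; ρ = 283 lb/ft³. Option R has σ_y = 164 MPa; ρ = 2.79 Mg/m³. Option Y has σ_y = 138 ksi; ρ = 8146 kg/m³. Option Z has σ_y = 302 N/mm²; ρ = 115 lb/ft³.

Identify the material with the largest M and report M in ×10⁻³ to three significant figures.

option Z, M = 24.4×10⁻³

After converting to SI:
  option W: σ_y = 882.5 MPa, ρ = 4533 kg/m³
  option R: σ_y = 164.0 MPa, ρ = 2790 kg/m³
  option Y: σ_y = 951.5 MPa, ρ = 8146 kg/m³
  option Z: σ_y = 302.0 MPa, ρ = 1842 kg/m³
  option Z: M = 24.4×10⁻³
  option W: M = 20.3×10⁻³
  option Y: M = 11.9×10⁻³
  option R: M = 10.7×10⁻³
Highest index: option Z.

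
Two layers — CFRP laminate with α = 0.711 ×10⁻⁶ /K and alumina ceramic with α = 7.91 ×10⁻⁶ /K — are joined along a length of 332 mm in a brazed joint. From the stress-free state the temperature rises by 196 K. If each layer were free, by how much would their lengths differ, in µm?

468 µm

Δα = |0.711 − 7.91|×10⁻⁶/K = 7.20×10⁻⁶/K.
ΔL_mismatch = Δα·L·ΔT = 7.20×10⁻⁶ × 332.0 mm × 196.0 K = 468 µm.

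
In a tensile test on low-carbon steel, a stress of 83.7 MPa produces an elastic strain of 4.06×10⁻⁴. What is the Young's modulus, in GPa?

206 GPa

E = σ/ε = 83.7 MPa / 4.06×10⁻⁴ = 206200 MPa = 206 GPa.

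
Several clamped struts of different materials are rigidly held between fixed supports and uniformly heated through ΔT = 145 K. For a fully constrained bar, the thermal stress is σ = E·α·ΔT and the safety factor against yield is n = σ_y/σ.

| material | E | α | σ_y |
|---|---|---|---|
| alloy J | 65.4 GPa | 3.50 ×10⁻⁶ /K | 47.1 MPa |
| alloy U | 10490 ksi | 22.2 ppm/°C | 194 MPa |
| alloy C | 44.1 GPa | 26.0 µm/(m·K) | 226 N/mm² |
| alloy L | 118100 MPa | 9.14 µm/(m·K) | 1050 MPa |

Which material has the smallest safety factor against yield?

With everything in SI (GPa, ×10⁻⁶/K, MPa):
  alloy J: E = 65.40, α = 3.50, σ_y = 47.10 → σ = 33.2 MPa, n = 1.42
  alloy U: E = 72.33, α = 22.2, σ_y = 194.0 → σ = 233 MPa, n = 0.833
  alloy C: E = 44.10, α = 26.0, σ_y = 226.0 → σ = 166 MPa, n = 1.36
  alloy L: E = 118.1, α = 9.14, σ_y = 1050 → σ = 157 MPa, n = 6.71
Alloy U has the lowest safety factor, n = 0.833.

alloy U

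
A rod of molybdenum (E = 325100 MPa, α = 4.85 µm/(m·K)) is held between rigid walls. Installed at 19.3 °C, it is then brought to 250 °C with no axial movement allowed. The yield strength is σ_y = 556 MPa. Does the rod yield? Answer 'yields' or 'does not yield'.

does not yield

E = 325100 MPa = 325.1 GPa.
ΔT = 230.7 K. Constrained thermal stress σ = E·α·ΔT = 325.1×10³ MPa × 4.85×10⁻⁶ × 230.7 = 364 MPa (compressive).
Compare to σ_y = 556 MPa: σ < σ_y, so it does not yield.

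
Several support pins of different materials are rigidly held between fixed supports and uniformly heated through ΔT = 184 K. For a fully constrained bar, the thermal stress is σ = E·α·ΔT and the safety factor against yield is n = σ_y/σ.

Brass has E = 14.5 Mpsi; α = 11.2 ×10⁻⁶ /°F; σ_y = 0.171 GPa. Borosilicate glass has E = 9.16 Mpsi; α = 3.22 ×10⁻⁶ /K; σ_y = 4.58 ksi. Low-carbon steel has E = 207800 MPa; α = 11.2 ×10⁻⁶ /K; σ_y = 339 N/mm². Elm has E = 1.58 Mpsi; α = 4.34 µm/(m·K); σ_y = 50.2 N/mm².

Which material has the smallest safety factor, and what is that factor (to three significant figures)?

brass, n = 0.461

Converting E to GPa, α to ×10⁻⁶/K, σ_y to MPa, then σ and n for each:
  brass: E = 99.97, α = 20.2, σ_y = 171.0 → σ = 371 MPa, n = 0.461
  borosilicate glass: E = 63.16, α = 3.22, σ_y = 31.58 → σ = 37.4 MPa, n = 0.844
  low-carbon steel: E = 207.8, α = 11.2, σ_y = 339.0 → σ = 428 MPa, n = 0.792
  elm: E = 10.89, α = 4.34, σ_y = 50.20 → σ = 8.70 MPa, n = 5.77
The minimum is brass at n = 0.461.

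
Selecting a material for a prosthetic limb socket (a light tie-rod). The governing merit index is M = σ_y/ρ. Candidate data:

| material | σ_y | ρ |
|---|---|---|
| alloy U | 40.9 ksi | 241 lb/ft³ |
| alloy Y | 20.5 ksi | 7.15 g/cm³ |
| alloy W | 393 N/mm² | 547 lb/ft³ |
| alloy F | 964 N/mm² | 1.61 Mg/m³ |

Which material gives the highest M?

In SI units:
  alloy U: σ_y = 282.0 MPa, ρ = 3860 kg/m³
  alloy Y: σ_y = 141.3 MPa, ρ = 7150 kg/m³
  alloy W: σ_y = 393.0 MPa, ρ = 8762 kg/m³
  alloy F: σ_y = 964.0 MPa, ρ = 1610 kg/m³
  alloy F: M = 599 kN·m/kg
  alloy U: M = 73.0 kN·m/kg
  alloy W: M = 44.9 kN·m/kg
  alloy Y: M = 19.8 kN·m/kg
The maximum is for alloy F.

alloy F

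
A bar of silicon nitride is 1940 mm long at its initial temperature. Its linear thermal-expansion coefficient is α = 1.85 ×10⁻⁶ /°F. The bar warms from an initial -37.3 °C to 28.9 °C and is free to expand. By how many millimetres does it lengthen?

Convert α: 1.85×10⁻⁶/°F × (9/5) = 3.33×10⁻⁶/K.
ΔT = 28.9 − (-37.3) = 66.20 K.
ΔL = α·L₀·ΔT = 3.33×10⁻⁶ × 1940 mm × 66.20 K = 0.428 mm.

0.428 mm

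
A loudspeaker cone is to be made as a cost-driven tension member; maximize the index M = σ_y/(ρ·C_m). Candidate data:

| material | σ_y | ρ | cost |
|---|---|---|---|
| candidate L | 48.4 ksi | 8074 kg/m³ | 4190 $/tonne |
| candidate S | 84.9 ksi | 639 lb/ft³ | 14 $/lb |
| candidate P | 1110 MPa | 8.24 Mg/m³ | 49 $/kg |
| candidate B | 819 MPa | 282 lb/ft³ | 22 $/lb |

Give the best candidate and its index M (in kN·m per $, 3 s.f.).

candidate L, M = 9.86 kN·m per $

Normalizing units and computing the index:
  candidate L: σ_y = 333.7 MPa, ρ = 8074 kg/m³, cost = 4.190 $/kg
  candidate S: σ_y = 585.4 MPa, ρ = 10240 kg/m³, cost = 30.86 $/kg
  candidate P: σ_y = 1110 MPa, ρ = 8240 kg/m³, cost = 49.00 $/kg
  candidate B: σ_y = 819.0 MPa, ρ = 4517 kg/m³, cost = 48.50 $/kg
  candidate L: M = 9.86 kN·m per $
  candidate B: M = 3.74 kN·m per $
  candidate P: M = 2.75 kN·m per $
  candidate S: M = 1.85 kN·m per $
Candidate L ranks first.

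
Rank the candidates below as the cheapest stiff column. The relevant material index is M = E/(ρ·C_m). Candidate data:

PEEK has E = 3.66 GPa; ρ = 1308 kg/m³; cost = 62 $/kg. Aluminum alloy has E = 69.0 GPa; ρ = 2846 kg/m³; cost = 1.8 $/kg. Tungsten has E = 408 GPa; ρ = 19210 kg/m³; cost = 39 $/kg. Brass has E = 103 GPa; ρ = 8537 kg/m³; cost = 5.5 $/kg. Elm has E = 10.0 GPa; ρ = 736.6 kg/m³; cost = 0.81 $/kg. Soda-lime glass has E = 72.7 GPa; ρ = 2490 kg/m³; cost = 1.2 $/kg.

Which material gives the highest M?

Per-candidate index values:
  soda-lime glass: M = 24.3 MN·m per $
  elm: M = 16.8 MN·m per $
  aluminum alloy: M = 13.5 MN·m per $
  brass: M = 2.19 MN·m per $
  tungsten: M = 0.545 MN·m per $
  PEEK: M = 0.0451 MN·m per $
Soda-lime glass has the largest M.

soda-lime glass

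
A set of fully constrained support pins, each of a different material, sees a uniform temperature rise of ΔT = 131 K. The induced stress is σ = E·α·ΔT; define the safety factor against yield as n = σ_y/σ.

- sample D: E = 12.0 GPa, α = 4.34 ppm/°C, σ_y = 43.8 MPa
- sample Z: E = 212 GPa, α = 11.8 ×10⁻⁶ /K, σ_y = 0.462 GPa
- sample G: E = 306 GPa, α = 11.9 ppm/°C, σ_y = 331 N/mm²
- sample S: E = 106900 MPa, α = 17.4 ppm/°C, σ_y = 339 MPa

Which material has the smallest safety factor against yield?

Converting E to GPa, α to ×10⁻⁶/K, σ_y to MPa, then σ and n for each:
  sample D: E = 12.00, α = 4.34, σ_y = 43.80 → σ = 6.82 MPa, n = 6.42
  sample Z: E = 212.0, α = 11.8, σ_y = 462.0 → σ = 328 MPa, n = 1.41
  sample G: E = 306.0, α = 11.9, σ_y = 331.0 → σ = 477 MPa, n = 0.694
  sample S: E = 106.9, α = 17.4, σ_y = 339.0 → σ = 244 MPa, n = 1.39
Sample G has the lowest safety factor, n = 0.694.

sample G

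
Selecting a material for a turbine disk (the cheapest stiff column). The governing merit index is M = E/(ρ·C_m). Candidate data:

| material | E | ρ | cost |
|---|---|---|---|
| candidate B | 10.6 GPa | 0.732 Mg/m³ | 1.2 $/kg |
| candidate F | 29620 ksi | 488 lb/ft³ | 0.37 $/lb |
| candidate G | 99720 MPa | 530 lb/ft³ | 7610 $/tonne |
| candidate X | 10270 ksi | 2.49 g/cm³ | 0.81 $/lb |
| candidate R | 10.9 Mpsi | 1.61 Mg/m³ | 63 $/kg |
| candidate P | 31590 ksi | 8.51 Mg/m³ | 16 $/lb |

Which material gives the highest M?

Normalizing units and computing the index:
  candidate B: E = 10.60 GPa, ρ = 732.0 kg/m³, cost = 1.200 $/kg
  candidate F: E = 204.2 GPa, ρ = 7817 kg/m³, cost = 0.8157 $/kg
  candidate G: E = 99.72 GPa, ρ = 8490 kg/m³, cost = 7.610 $/kg
  candidate X: E = 70.81 GPa, ρ = 2490 kg/m³, cost = 1.786 $/kg
  candidate R: E = 75.15 GPa, ρ = 1610 kg/m³, cost = 63.00 $/kg
  candidate P: E = 217.8 GPa, ρ = 8510 kg/m³, cost = 35.27 $/kg
  candidate F: M = 32.0 MN·m per $
  candidate X: M = 15.9 MN·m per $
  candidate B: M = 12.1 MN·m per $
  candidate G: M = 1.54 MN·m per $
  candidate R: M = 0.741 MN·m per $
  candidate P: M = 0.726 MN·m per $
Candidate F ranks first.

candidate F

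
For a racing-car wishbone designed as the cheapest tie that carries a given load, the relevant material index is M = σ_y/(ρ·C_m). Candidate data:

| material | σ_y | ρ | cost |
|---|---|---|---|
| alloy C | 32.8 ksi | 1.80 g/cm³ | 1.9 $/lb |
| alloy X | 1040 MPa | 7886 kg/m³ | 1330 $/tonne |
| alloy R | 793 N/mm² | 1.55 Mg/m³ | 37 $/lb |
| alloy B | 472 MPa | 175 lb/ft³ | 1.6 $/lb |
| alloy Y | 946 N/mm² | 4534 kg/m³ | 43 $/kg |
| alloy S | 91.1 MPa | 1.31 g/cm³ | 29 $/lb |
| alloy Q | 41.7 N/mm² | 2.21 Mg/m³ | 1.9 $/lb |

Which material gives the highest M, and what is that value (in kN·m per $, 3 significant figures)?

alloy X, M = 99.2 kN·m per $

Putting every candidate on a common basis:
  alloy C: σ_y = 226.1 MPa, ρ = 1800 kg/m³, cost = 4.189 $/kg
  alloy X: σ_y = 1040 MPa, ρ = 7886 kg/m³, cost = 1.330 $/kg
  alloy R: σ_y = 793.0 MPa, ρ = 1550 kg/m³, cost = 81.57 $/kg
  alloy B: σ_y = 472.0 MPa, ρ = 2803 kg/m³, cost = 3.527 $/kg
  alloy Y: σ_y = 946.0 MPa, ρ = 4534 kg/m³, cost = 43.00 $/kg
  alloy S: σ_y = 91.10 MPa, ρ = 1310 kg/m³, cost = 63.93 $/kg
  alloy Q: σ_y = 41.70 MPa, ρ = 2210 kg/m³, cost = 4.189 $/kg
  alloy X: M = 99.2 kN·m per $
  alloy B: M = 47.7 kN·m per $
  alloy C: M = 30.0 kN·m per $
  alloy R: M = 6.27 kN·m per $
  alloy Y: M = 4.85 kN·m per $
  alloy Q: M = 4.50 kN·m per $
  alloy S: M = 1.09 kN·m per $
Alloy X ranks first.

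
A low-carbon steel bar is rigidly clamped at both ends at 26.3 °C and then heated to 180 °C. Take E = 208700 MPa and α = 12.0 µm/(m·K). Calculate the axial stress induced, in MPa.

E = 208700 MPa = 208.7 GPa.
ΔT = 153.7 K. Constrained thermal stress σ = E·α·ΔT = 208.7×10³ MPa × 12.0×10⁻⁶ × 153.7 = 385 MPa (compressive).

385 MPa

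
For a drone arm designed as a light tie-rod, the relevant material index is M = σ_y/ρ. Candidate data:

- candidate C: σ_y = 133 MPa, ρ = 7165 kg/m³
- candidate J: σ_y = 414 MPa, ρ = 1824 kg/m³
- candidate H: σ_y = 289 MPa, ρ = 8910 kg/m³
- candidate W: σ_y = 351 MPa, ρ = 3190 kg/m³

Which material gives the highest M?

Computing M directly (units already consistent):
  candidate J: M = 227 kN·m/kg
  candidate W: M = 110 kN·m/kg
  candidate H: M = 32.4 kN·m/kg
  candidate C: M = 18.6 kN·m/kg
Candidate J has the largest M.

candidate J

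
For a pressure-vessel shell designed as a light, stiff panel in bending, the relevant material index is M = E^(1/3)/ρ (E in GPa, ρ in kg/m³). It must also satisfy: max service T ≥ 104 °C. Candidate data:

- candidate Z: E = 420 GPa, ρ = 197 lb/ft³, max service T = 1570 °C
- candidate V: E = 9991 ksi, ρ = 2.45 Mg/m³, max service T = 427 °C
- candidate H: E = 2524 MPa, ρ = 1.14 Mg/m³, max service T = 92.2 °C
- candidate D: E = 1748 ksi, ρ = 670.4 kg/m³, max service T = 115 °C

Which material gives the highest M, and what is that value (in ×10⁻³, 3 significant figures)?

Screen on constraints: max service T ≥ 104 °C. Survivors: candidate Z, candidate V, candidate D.
In SI units:
  candidate Z: E = 420.0 GPa, ρ = 3156 kg/m³
  candidate V: E = 68.89 GPa, ρ = 2450 kg/m³
  candidate D: E = 12.05 GPa, ρ = 670.4 kg/m³
  candidate D: M = 3.42×10⁻³
  candidate Z: M = 2.37×10⁻³
  candidate V: M = 1.67×10⁻³
The maximum is for candidate D.

candidate D, M = 3.42×10⁻³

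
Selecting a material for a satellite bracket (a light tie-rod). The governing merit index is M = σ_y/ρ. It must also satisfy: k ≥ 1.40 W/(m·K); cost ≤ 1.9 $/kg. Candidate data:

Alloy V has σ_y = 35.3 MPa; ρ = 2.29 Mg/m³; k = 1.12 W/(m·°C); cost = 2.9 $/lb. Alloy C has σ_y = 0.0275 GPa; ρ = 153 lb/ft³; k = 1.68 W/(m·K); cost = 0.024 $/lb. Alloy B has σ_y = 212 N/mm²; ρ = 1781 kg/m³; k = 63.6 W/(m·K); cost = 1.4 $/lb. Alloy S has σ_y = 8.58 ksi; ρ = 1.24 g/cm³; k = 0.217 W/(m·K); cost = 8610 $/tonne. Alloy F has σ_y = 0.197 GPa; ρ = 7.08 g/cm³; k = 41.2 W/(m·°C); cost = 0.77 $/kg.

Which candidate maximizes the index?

Screen on constraints: k ≥ 1.40 W/(m·K); cost ≤ 1.9 $/kg. Survivors: alloy C, alloy F.
Putting every candidate on a common basis:
  alloy C: σ_y = 27.50 MPa, ρ = 2451 kg/m³
  alloy F: σ_y = 197.0 MPa, ρ = 7080 kg/m³
  alloy F: M = 27.8 kN·m/kg
  alloy C: M = 11.2 kN·m/kg
Alloy F has the largest M.

alloy F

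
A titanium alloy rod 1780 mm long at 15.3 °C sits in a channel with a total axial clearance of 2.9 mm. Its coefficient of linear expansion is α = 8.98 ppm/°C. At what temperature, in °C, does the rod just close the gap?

197 °C

α·L₀·ΔT = 2.9 mm ⇒ ΔT = 2.9 / (8.98×10⁻⁶ × 1780.0) = 181.4 K.
T = 15.3 + 181.4 = 196.7 °C.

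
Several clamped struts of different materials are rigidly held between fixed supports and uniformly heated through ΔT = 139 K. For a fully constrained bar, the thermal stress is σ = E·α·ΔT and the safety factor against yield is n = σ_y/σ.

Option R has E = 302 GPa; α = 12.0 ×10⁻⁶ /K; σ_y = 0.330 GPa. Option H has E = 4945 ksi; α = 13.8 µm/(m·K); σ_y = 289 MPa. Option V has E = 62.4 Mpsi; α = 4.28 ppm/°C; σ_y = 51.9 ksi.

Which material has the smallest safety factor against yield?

option R

Converting E to GPa, α to ×10⁻⁶/K, σ_y to MPa, then σ and n for each:
  option R: E = 302.0, α = 12.0, σ_y = 330.0 → σ = 504 MPa, n = 0.655
  option H: E = 34.09, α = 13.8, σ_y = 289.0 → σ = 65.4 MPa, n = 4.42
  option V: E = 430.2, α = 4.28, σ_y = 357.8 → σ = 256 MPa, n = 1.40
Option R has the lowest safety factor, n = 0.655.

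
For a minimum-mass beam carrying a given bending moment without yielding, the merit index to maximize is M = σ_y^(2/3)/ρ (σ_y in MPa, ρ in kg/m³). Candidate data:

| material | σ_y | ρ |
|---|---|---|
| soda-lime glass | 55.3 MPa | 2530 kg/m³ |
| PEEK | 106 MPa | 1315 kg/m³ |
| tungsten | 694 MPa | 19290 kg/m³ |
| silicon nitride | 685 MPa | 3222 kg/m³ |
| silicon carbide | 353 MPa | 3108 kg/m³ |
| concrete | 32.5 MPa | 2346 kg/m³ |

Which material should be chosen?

Evaluate M for each candidate:
  silicon nitride: M = 24.1×10⁻³
  PEEK: M = 17.0×10⁻³
  silicon carbide: M = 16.1×10⁻³
  soda-lime glass: M = 5.74×10⁻³
  concrete: M = 4.34×10⁻³
  tungsten: M = 4.06×10⁻³
Highest index: silicon nitride.

silicon nitride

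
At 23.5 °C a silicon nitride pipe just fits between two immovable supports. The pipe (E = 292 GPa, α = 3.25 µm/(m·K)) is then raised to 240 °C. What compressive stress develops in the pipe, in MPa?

ΔT = 216.5 K. Constrained thermal stress σ = E·α·ΔT = 292.0×10³ MPa × 3.25×10⁻⁶ × 216.5 = 205 MPa (compressive).

205 MPa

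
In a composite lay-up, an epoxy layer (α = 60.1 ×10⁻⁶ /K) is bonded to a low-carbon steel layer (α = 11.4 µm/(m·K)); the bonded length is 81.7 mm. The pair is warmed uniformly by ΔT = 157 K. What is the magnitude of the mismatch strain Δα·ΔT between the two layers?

Δα = |60.1 − 11.4|×10⁻⁶/K = 48.7×10⁻⁶/K.
Mismatch strain = Δα·ΔT = 48.7×10⁻⁶ × 157.0 = 7.65×10⁻³.

7.65×10⁻³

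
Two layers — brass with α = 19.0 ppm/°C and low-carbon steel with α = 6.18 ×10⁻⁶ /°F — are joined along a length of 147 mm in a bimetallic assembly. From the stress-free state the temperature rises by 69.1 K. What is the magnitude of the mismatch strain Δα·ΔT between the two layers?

low-carbon steel: α = 6.18×10⁻⁶/°F × 9/5 = 11.1×10⁻⁶/K.
Δα = |19.0 − 11.1|×10⁻⁶/K = 7.88×10⁻⁶/K.
Mismatch strain = Δα·ΔT = 7.88×10⁻⁶ × 69.1 = 5.44×10⁻⁴.

5.44×10⁻⁴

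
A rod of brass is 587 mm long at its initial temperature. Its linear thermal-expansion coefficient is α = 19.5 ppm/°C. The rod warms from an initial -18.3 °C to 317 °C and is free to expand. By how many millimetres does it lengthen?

ΔT = 317 − (-18.3) = 335.3 K.
ΔL = α·L₀·ΔT = 19.5×10⁻⁶ × 587 mm × 335.3 K = 3.84 mm.

3.84 mm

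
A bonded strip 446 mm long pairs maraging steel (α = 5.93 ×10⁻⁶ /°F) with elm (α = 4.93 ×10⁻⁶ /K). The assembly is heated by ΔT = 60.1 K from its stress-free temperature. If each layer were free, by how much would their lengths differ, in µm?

maraging steel: α = 5.93×10⁻⁶/°F × 9/5 = 10.7×10⁻⁶/K.
Δα = |10.7 − 4.93|×10⁻⁶/K = 5.74×10⁻⁶/K.
ΔL_mismatch = Δα·L·ΔT = 5.74×10⁻⁶ × 446.0 mm × 60.1 K = 154 µm.

154 µm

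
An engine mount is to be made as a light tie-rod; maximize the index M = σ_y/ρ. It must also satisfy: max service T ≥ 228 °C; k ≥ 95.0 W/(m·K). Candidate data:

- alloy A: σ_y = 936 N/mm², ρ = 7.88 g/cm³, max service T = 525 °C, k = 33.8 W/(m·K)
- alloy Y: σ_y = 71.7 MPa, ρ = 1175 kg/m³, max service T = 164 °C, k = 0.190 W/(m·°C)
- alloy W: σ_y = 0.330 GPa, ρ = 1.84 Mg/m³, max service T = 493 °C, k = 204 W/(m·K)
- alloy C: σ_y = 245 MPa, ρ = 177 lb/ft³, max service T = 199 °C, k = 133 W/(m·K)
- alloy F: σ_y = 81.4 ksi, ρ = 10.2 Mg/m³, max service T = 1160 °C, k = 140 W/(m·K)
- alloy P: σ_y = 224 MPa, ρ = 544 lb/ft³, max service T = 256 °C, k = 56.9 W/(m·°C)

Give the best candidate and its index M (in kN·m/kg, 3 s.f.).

Screen on constraints: max service T ≥ 228 °C; k ≥ 95.0 W/(m·K). Survivors: alloy W, alloy F.
Putting every candidate on a common basis:
  alloy W: σ_y = 330.0 MPa, ρ = 1840 kg/m³
  alloy F: σ_y = 561.2 MPa, ρ = 10200 kg/m³
  alloy W: M = 179 kN·m/kg
  alloy F: M = 55.0 kN·m/kg
Alloy W has the largest M.

alloy W, M = 179 kN·m/kg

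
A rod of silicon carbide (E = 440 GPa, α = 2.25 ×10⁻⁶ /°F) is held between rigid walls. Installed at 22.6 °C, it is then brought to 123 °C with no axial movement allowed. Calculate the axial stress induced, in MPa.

179 MPa

α = 2.25×10⁻⁶/°F × 9/5 = 4.05×10⁻⁶/K.
ΔT = 100.4 K. Constrained thermal stress σ = E·α·ΔT = 440.0×10³ MPa × 4.05×10⁻⁶ × 100.4 = 179 MPa (compressive).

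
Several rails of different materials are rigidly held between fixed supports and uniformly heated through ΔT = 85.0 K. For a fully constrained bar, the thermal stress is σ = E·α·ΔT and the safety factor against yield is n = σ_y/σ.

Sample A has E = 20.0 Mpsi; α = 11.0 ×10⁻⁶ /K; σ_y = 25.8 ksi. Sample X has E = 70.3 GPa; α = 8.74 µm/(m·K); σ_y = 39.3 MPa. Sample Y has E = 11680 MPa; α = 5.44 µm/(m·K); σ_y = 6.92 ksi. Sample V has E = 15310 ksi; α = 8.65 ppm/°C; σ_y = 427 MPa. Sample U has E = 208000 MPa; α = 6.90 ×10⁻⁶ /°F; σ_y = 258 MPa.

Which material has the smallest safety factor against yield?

With everything in SI (GPa, ×10⁻⁶/K, MPa):
  sample A: E = 137.9, α = 11.0, σ_y = 177.9 → σ = 129 MPa, n = 1.38
  sample X: E = 70.30, α = 8.74, σ_y = 39.30 → σ = 52.2 MPa, n = 0.753
  sample Y: E = 11.68, α = 5.44, σ_y = 47.71 → σ = 5.40 MPa, n = 8.83
  sample V: E = 105.6, α = 8.65, σ_y = 427.0 → σ = 77.6 MPa, n = 5.50
  sample U: E = 208.0, α = 12.4, σ_y = 258.0 → σ = 220 MPa, n = 1.17
The minimum is sample X at n = 0.753.

sample X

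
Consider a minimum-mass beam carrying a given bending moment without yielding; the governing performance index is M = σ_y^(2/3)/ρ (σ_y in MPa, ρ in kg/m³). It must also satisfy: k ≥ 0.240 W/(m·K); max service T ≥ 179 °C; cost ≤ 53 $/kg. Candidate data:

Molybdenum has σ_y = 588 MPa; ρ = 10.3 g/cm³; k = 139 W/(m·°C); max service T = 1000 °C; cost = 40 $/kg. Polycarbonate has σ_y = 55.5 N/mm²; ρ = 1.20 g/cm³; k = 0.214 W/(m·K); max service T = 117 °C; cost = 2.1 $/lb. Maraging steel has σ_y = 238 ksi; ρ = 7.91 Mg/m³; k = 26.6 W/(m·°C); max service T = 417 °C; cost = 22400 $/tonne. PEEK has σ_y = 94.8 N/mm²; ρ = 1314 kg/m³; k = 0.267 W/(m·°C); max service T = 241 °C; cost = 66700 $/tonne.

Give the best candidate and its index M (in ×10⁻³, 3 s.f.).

maraging steel, M = 17.6×10⁻³

Screen on constraints: k ≥ 0.240 W/(m·K); max service T ≥ 179 °C; cost ≤ 53 $/kg. Survivors: molybdenum, maraging steel.
Convert each candidate to consistent units, then evaluate M:
  molybdenum: σ_y = 588.0 MPa, ρ = 10300 kg/m³
  maraging steel: σ_y = 1641 MPa, ρ = 7910 kg/m³
  maraging steel: M = 17.6×10⁻³
  molybdenum: M = 6.81×10⁻³
The maximum is for maraging steel.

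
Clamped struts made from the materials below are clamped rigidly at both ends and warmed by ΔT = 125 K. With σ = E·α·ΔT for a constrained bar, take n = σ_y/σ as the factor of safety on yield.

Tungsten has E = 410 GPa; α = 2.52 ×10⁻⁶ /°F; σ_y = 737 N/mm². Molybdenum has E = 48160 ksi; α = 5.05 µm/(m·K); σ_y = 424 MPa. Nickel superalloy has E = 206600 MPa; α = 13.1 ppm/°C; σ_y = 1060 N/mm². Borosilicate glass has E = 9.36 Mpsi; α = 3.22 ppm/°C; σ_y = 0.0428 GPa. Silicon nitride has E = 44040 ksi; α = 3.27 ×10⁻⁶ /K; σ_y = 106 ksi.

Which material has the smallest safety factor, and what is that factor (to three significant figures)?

borosilicate glass, n = 1.65

Converting E to GPa, α to ×10⁻⁶/K, σ_y to MPa, then σ and n for each:
  tungsten: E = 410.0, α = 4.54, σ_y = 737.0 → σ = 232 MPa, n = 3.17
  molybdenum: E = 332.1, α = 5.05, σ_y = 424.0 → σ = 210 MPa, n = 2.02
  nickel superalloy: E = 206.6, α = 13.1, σ_y = 1060 → σ = 338 MPa, n = 3.13
  borosilicate glass: E = 64.53, α = 3.22, σ_y = 42.80 → σ = 26.0 MPa, n = 1.65
  silicon nitride: E = 303.6, α = 3.27, σ_y = 730.8 → σ = 124 MPa, n = 5.89
Borosilicate glass has the lowest safety factor, n = 1.65.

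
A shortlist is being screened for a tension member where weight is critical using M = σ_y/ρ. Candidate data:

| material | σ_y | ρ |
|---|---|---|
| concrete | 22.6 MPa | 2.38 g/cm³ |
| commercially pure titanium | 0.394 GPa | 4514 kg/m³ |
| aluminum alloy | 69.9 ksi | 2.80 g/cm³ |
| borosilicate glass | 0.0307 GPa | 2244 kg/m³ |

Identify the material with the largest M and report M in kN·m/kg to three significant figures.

aluminum alloy, M = 172 kN·m/kg

After converting to SI:
  concrete: σ_y = 22.60 MPa, ρ = 2380 kg/m³
  commercially pure titanium: σ_y = 394.0 MPa, ρ = 4514 kg/m³
  aluminum alloy: σ_y = 481.9 MPa, ρ = 2800 kg/m³
  borosilicate glass: σ_y = 30.70 MPa, ρ = 2244 kg/m³
  aluminum alloy: M = 172 kN·m/kg
  commercially pure titanium: M = 87.3 kN·m/kg
  borosilicate glass: M = 13.7 kN·m/kg
  concrete: M = 9.50 kN·m/kg
Aluminum alloy has the largest M.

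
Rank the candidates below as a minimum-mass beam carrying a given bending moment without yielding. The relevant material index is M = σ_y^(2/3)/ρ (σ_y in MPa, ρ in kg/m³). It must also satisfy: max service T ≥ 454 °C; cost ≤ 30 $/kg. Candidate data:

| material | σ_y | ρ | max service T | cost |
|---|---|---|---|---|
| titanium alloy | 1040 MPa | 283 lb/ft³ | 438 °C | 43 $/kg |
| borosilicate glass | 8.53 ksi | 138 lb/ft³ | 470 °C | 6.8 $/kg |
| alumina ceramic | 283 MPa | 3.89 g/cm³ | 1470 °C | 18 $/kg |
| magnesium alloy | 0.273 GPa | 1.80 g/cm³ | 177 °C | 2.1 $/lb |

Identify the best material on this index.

alumina ceramic

Screen on constraints: max service T ≥ 454 °C; cost ≤ 30 $/kg. Survivors: borosilicate glass, alumina ceramic.
In SI units:
  borosilicate glass: σ_y = 58.81 MPa, ρ = 2211 kg/m³
  alumina ceramic: σ_y = 283.0 MPa, ρ = 3890 kg/m³
  alumina ceramic: M = 11.1×10⁻³
  borosilicate glass: M = 6.84×10⁻³
Highest index: alumina ceramic.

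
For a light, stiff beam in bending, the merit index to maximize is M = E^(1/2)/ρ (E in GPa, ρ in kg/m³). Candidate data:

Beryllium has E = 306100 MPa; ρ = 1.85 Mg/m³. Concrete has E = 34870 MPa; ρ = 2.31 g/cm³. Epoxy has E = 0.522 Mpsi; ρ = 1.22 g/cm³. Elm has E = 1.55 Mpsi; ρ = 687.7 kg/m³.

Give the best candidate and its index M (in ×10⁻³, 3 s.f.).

beryllium, M = 9.46×10⁻³

After converting to SI:
  beryllium: E = 306.1 GPa, ρ = 1850 kg/m³
  concrete: E = 34.87 GPa, ρ = 2310 kg/m³
  epoxy: E = 3.599 GPa, ρ = 1220 kg/m³
  elm: E = 10.69 GPa, ρ = 687.7 kg/m³
  beryllium: M = 9.46×10⁻³
  elm: M = 4.75×10⁻³
  concrete: M = 2.56×10⁻³
  epoxy: M = 1.56×10⁻³
Beryllium has the largest M.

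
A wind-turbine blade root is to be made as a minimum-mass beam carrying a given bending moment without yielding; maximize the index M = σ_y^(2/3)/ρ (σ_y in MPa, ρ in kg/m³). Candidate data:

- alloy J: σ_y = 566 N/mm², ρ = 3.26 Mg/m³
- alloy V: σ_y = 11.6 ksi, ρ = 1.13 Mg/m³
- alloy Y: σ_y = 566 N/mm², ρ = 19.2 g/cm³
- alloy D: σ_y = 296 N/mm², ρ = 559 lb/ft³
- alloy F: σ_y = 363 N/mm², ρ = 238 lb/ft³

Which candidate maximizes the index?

alloy J

In SI units:
  alloy J: σ_y = 566.0 MPa, ρ = 3260 kg/m³
  alloy V: σ_y = 79.98 MPa, ρ = 1130 kg/m³
  alloy Y: σ_y = 566.0 MPa, ρ = 19200 kg/m³
  alloy D: σ_y = 296.0 MPa, ρ = 8954 kg/m³
  alloy F: σ_y = 363.0 MPa, ρ = 3812 kg/m³
  alloy J: M = 21.0×10⁻³
  alloy V: M = 16.4×10⁻³
  alloy F: M = 13.3×10⁻³
  alloy D: M = 4.96×10⁻³
  alloy Y: M = 3.56×10⁻³
Alloy J has the largest M.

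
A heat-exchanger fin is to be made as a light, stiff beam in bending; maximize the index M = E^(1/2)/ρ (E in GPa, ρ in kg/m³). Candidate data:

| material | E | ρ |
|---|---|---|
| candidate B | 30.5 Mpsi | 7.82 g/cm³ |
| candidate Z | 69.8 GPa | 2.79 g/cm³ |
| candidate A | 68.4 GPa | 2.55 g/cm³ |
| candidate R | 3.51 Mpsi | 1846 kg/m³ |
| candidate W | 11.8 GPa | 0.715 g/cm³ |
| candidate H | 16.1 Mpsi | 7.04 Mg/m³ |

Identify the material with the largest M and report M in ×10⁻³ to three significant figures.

candidate W, M = 4.80×10⁻³

Normalizing units and computing the index:
  candidate B: E = 210.3 GPa, ρ = 7820 kg/m³
  candidate Z: E = 69.80 GPa, ρ = 2790 kg/m³
  candidate A: E = 68.40 GPa, ρ = 2550 kg/m³
  candidate R: E = 24.20 GPa, ρ = 1846 kg/m³
  candidate W: E = 11.80 GPa, ρ = 715.0 kg/m³
  candidate H: E = 111.0 GPa, ρ = 7040 kg/m³
  candidate W: M = 4.80×10⁻³
  candidate A: M = 3.24×10⁻³
  candidate Z: M = 2.99×10⁻³
  candidate R: M = 2.66×10⁻³
  candidate B: M = 1.85×10⁻³
  candidate H: M = 1.50×10⁻³
Highest index: candidate W.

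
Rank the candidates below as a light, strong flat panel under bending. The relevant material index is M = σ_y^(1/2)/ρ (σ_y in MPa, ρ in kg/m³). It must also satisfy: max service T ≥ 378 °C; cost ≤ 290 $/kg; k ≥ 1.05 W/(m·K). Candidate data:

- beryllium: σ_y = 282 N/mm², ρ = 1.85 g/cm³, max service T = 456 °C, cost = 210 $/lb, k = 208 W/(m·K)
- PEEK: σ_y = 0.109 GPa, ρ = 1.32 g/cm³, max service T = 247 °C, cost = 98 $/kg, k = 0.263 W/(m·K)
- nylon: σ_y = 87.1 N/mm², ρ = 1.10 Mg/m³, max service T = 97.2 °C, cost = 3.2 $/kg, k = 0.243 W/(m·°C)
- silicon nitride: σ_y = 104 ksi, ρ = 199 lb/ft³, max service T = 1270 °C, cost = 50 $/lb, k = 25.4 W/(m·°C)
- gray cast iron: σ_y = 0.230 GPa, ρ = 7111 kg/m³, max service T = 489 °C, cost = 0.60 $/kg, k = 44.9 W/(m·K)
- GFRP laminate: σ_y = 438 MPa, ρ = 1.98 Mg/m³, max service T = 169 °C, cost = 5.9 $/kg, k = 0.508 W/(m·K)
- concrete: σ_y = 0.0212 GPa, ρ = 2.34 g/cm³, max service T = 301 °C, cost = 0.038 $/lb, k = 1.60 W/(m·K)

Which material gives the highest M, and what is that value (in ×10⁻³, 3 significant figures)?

Screen on constraints: max service T ≥ 378 °C; cost ≤ 290 $/kg; k ≥ 1.05 W/(m·K). Survivors: silicon nitride, gray cast iron.
Putting every candidate on a common basis:
  silicon nitride: σ_y = 717.1 MPa, ρ = 3188 kg/m³
  gray cast iron: σ_y = 230.0 MPa, ρ = 7111 kg/m³
  silicon nitride: M = 8.40×10⁻³
  gray cast iron: M = 2.13×10⁻³
Silicon nitride has the largest M.

silicon nitride, M = 8.40×10⁻³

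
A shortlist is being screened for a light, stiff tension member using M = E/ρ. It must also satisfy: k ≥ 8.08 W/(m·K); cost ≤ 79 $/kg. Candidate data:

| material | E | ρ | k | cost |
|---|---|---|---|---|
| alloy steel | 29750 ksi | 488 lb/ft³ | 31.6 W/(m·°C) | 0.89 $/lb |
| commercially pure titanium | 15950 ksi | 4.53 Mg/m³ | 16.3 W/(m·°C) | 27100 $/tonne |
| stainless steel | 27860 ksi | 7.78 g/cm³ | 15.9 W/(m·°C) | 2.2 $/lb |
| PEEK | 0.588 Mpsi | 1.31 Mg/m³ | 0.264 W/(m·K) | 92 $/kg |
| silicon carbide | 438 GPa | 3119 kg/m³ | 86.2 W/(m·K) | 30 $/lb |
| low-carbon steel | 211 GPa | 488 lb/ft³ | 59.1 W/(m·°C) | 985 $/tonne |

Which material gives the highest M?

silicon carbide

Screen on constraints: k ≥ 8.08 W/(m·K); cost ≤ 79 $/kg. Survivors: alloy steel, commercially pure titanium, stainless steel, silicon carbide, low-carbon steel.
Putting every candidate on a common basis:
  alloy steel: E = 205.1 GPa, ρ = 7817 kg/m³
  commercially pure titanium: E = 110.0 GPa, ρ = 4530 kg/m³
  stainless steel: E = 192.1 GPa, ρ = 7780 kg/m³
  silicon carbide: E = 438.0 GPa, ρ = 3119 kg/m³
  low-carbon steel: E = 211.0 GPa, ρ = 7817 kg/m³
  silicon carbide: M = 140 MN·m/kg
  low-carbon steel: M = 27.0 MN·m/kg
  alloy steel: M = 26.2 MN·m/kg
  stainless steel: M = 24.7 MN·m/kg
  commercially pure titanium: M = 24.3 MN·m/kg
The maximum is for silicon carbide.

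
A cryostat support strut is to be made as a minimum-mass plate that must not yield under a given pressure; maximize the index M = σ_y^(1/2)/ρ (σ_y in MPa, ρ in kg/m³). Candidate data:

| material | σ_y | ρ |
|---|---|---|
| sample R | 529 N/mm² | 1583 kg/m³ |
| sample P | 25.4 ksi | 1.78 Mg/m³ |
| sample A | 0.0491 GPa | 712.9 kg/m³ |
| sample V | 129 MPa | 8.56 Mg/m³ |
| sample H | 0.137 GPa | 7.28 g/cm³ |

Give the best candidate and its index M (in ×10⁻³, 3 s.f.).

Putting every candidate on a common basis:
  sample R: σ_y = 529.0 MPa, ρ = 1583 kg/m³
  sample P: σ_y = 175.1 MPa, ρ = 1780 kg/m³
  sample A: σ_y = 49.10 MPa, ρ = 712.9 kg/m³
  sample V: σ_y = 129.0 MPa, ρ = 8560 kg/m³
  sample H: σ_y = 137.0 MPa, ρ = 7280 kg/m³
  sample R: M = 14.5×10⁻³
  sample A: M = 9.83×10⁻³
  sample P: M = 7.43×10⁻³
  sample H: M = 1.61×10⁻³
  sample V: M = 1.33×10⁻³
Sample R ranks first.

sample R, M = 14.5×10⁻³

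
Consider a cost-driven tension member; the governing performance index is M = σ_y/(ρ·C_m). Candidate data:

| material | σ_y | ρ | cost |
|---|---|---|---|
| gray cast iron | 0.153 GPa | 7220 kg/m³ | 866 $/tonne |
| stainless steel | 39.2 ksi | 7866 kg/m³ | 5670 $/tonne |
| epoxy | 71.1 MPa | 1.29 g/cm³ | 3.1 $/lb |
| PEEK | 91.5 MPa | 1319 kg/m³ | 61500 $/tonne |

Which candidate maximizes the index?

gray cast iron

Convert each candidate to consistent units, then evaluate M:
  gray cast iron: σ_y = 153.0 MPa, ρ = 7220 kg/m³, cost = 0.8660 $/kg
  stainless steel: σ_y = 270.3 MPa, ρ = 7866 kg/m³, cost = 5.670 $/kg
  epoxy: σ_y = 71.10 MPa, ρ = 1290 kg/m³, cost = 6.834 $/kg
  PEEK: σ_y = 91.50 MPa, ρ = 1319 kg/m³, cost = 61.50 $/kg
  gray cast iron: M = 24.5 kN·m per $
  epoxy: M = 8.06 kN·m per $
  stainless steel: M = 6.06 kN·m per $
  PEEK: M = 1.13 kN·m per $
Highest index: gray cast iron.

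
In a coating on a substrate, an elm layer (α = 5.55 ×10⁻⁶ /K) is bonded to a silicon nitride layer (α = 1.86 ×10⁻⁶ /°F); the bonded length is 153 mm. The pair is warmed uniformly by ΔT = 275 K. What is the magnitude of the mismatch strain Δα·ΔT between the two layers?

6.06×10⁻⁴

silicon nitride: α = 1.86×10⁻⁶/°F × 9/5 = 3.35×10⁻⁶/K.
Δα = |5.55 − 3.35|×10⁻⁶/K = 2.20×10⁻⁶/K.
Mismatch strain = Δα·ΔT = 2.20×10⁻⁶ × 275.0 = 6.06×10⁻⁴.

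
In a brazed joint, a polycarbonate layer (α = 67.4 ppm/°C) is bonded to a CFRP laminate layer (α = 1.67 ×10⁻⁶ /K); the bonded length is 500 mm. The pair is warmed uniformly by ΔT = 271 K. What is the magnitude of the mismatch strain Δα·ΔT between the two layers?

Δα = |67.4 − 1.67|×10⁻⁶/K = 65.7×10⁻⁶/K.
Mismatch strain = Δα·ΔT = 65.7×10⁻⁶ × 271.0 = 0.0178.

0.0178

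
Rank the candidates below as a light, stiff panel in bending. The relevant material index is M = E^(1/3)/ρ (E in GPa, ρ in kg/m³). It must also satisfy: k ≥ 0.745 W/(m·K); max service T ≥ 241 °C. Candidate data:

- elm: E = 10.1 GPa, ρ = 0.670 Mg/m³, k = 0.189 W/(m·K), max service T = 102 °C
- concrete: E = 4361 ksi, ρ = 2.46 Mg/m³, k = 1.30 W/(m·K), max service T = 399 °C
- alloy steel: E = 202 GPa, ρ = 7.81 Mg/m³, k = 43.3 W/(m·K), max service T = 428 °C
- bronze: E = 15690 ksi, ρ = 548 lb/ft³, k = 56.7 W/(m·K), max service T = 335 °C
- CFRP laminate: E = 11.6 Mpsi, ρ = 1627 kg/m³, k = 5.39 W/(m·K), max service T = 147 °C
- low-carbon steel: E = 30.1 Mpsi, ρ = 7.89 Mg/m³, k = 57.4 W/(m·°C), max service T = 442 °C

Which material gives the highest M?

Screen on constraints: k ≥ 0.745 W/(m·K); max service T ≥ 241 °C. Survivors: concrete, alloy steel, bronze, low-carbon steel.
Convert each candidate to consistent units, then evaluate M:
  concrete: E = 30.07 GPa, ρ = 2460 kg/m³
  alloy steel: E = 202.0 GPa, ρ = 7810 kg/m³
  bronze: E = 108.2 GPa, ρ = 8778 kg/m³
  low-carbon steel: E = 207.5 GPa, ρ = 7890 kg/m³
  concrete: M = 1.26×10⁻³
  alloy steel: M = 0.751×10⁻³
  low-carbon steel: M = 0.750×10⁻³
  bronze: M = 0.543×10⁻³
Concrete has the largest M.

concrete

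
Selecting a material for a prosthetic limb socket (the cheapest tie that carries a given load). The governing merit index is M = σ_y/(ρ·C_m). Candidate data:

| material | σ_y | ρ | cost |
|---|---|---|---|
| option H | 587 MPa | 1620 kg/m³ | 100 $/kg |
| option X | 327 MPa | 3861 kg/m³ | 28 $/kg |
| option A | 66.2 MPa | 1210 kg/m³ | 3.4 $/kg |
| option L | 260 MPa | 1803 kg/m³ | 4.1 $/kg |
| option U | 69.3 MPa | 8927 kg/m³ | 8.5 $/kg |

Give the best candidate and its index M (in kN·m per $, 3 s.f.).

Computing M directly (units already consistent):
  option L: M = 35.2 kN·m per $
  option A: M = 16.1 kN·m per $
  option H: M = 3.62 kN·m per $
  option X: M = 3.02 kN·m per $
  option U: M = 0.913 kN·m per $
Option L ranks first.

option L, M = 35.2 kN·m per $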